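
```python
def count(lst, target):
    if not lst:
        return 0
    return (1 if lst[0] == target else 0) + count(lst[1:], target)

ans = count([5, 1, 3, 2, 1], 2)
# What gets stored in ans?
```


count([5, 1, 3, 2, 1], 2)
lst[0]=5 != 2: 0 + count([1, 3, 2, 1], 2)
lst[0]=1 != 2: 0 + count([3, 2, 1], 2)
lst[0]=3 != 2: 0 + count([2, 1], 2)
lst[0]=2 == 2: 1 + count([1], 2)
lst[0]=1 != 2: 0 + count([], 2)
= 1


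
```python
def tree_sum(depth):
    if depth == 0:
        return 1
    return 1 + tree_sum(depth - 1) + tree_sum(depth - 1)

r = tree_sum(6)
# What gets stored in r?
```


tree_sum(6)
= 1 + tree_sum(5) + tree_sum(5)
= 1 + 2 * tree_sum(5)
tree_sum(k) = 2^(k+1) - 1
tree_sum(0) = 1
tree_sum(1) = 3
tree_sum(2) = 7
tree_sum(3) = 15
tree_sum(4) = 31
tree_sum(6) = 2^7 - 1 = 127


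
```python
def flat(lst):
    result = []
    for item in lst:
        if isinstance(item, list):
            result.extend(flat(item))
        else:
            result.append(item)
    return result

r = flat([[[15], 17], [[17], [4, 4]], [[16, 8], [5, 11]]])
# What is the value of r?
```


flat([[[15], 17], [[17], [4, 4]], [[16, 8], [5, 11]]])
Processing each element:
  [[15], 17] is a list -> flat recursively -> [15, 17]
  [[17], [4, 4]] is a list -> flat recursively -> [17, 4, 4]
  [[16, 8], [5, 11]] is a list -> flat recursively -> [16, 8, 5, 11]
= [15, 17, 17, 4, 4, 16, 8, 5, 11]


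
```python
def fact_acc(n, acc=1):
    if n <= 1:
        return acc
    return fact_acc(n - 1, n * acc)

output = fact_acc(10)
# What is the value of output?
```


fact_acc(10, 1)
= fact_acc(9, 10 * 1) = fact_acc(9, 10)
= fact_acc(8, 9 * 10) = fact_acc(8, 90)
= fact_acc(7, 8 * 90) = fact_acc(7, 720)
= fact_acc(6, 7 * 720) = fact_acc(6, 5040)
= fact_acc(5, 6 * 5040) = fact_acc(5, 30240)
= fact_acc(4, 5 * 30240) = fact_acc(4, 151200)
= fact_acc(3, 4 * 151200) = fact_acc(3, 604800)
= fact_acc(2, 3 * 604800) = fact_acc(2, 1814400)
= fact_acc(1, 2 * 1814400) = fact_acc(1, 3628800)
n <= 1, return acc = 3628800


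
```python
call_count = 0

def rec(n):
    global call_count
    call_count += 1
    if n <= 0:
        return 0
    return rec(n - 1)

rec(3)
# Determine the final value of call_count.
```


rec(3) calls rec(2) calls ... calls rec(0)
Total calls: 3 + 1 (for base case) = 4


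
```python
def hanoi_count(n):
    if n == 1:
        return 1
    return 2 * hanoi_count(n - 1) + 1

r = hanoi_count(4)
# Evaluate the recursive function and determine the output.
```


hanoi_count(4)
= 2 * hanoi_count(3) + 1
= 2 * (2 * hanoi_count(2) + 1) + 1
= 2 * (2 * (2 * hanoi_count(1) + 1) + 1) + 1
Now compute bottom-up:
hanoi_count(1) = 1
hanoi_count(2) = 2 * 1 + 1 = 3
hanoi_count(3) = 2 * 3 + 1 = 7
hanoi_count(4) = 2 * 7 + 1 = 15
= 15


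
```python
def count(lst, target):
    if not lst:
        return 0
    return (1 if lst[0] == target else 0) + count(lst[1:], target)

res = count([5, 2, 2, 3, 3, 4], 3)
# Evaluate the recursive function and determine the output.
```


count([5, 2, 2, 3, 3, 4], 3)
lst[0]=5 != 3: 0 + count([2, 2, 3, 3, 4], 3)
lst[0]=2 != 3: 0 + count([2, 3, 3, 4], 3)
lst[0]=2 != 3: 0 + count([3, 3, 4], 3)
lst[0]=3 == 3: 1 + count([3, 4], 3)
lst[0]=3 == 3: 1 + count([4], 3)
lst[0]=4 != 3: 0 + count([], 3)
= 2


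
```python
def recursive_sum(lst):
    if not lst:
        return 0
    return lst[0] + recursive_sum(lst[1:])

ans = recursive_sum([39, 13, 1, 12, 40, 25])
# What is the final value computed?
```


recursive_sum([39, 13, 1, 12, 40, 25])
= 39 + recursive_sum([13, 1, 12, 40, 25])
= 39 + 13 + recursive_sum([1, 12, 40, 25])
= 39 + 13 + 1 + recursive_sum([12, 40, 25])
= 39 + 13 + 1 + 12 + recursive_sum([40, 25])
= 39 + 13 + 1 + 12 + 40 + recursive_sum([25])
= 39 + 13 + 1 + 12 + 40 + 25 + recursive_sum([])
= 39 + 13 + 1 + 12 + 40 + 25 + 0
= 130


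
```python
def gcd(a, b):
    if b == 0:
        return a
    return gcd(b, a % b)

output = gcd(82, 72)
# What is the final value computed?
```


gcd(82, 72)
= gcd(72, 82 % 72) = gcd(72, 10)
= gcd(10, 72 % 10) = gcd(10, 2)
= gcd(2, 10 % 2) = gcd(2, 0)
b == 0, return a = 2


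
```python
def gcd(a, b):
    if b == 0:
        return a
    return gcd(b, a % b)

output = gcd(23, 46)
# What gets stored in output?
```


gcd(23, 46)
= gcd(46, 23 % 46) = gcd(46, 23)
= gcd(23, 46 % 23) = gcd(23, 0)
b == 0, return a = 23


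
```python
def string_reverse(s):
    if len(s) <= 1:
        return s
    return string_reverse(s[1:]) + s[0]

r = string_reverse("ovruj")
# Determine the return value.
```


string_reverse("ovruj")
= string_reverse("vruj") + "o"
= string_reverse("ruj") + "v" + "o"
= string_reverse("uj") + "r" + "v" + "o"
= string_reverse("j") + "u" + "r" + "v" + "o"
= "j" + "u" + "r" + "v" + "o"
= "jurvo"


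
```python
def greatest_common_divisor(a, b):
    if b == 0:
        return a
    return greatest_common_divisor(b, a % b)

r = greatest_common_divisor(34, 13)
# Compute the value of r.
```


greatest_common_divisor(34, 13)
= greatest_common_divisor(13, 34 % 13) = greatest_common_divisor(13, 8)
= greatest_common_divisor(8, 13 % 8) = greatest_common_divisor(8, 5)
= greatest_common_divisor(5, 8 % 5) = greatest_common_divisor(5, 3)
= greatest_common_divisor(3, 5 % 3) = greatest_common_divisor(3, 2)
= greatest_common_divisor(2, 3 % 2) = greatest_common_divisor(2, 1)
= greatest_common_divisor(1, 2 % 1) = greatest_common_divisor(1, 0)
b == 0, return a = 1


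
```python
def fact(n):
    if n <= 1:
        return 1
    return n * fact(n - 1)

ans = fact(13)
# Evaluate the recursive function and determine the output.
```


fact(13)
= 13 * fact(12)
= 13 * 12 * fact(11)
= 13 * 12 * 11 * fact(10)
= 13 * 12 * 11 * 10 * fact(9)
= 13 * 12 * 11 * 10 * 9 * fact(8)
= 13 * 12 * 11 * 10 * 9 * 8 * fact(7)
= 13 * 12 * 11 * 10 * 9 * 8 * 7 * fact(6)
= 13 * 12 * 11 * 10 * 9 * 8 * 7 * 6 * fact(5)
= 13 * 12 * 11 * 10 * 9 * 8 * 7 * 6 * 5 * fact(4)
= 13 * 12 * 11 * 10 * 9 * 8 * 7 * 6 * 5 * 4 * fact(3)
= 13 * 12 * 11 * 10 * 9 * 8 * 7 * 6 * 5 * 4 * 3 * fact(2)
= 13 * 12 * 11 * 10 * 9 * 8 * 7 * 6 * 5 * 4 * 3 * 2 * fact(1)
= 13 * 12 * 11 * 10 * 9 * 8 * 7 * 6 * 5 * 4 * 3 * 2 * 1
= 6227020800


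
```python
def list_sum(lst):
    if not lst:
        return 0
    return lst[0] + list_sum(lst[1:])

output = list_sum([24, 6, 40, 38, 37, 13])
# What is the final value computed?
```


list_sum([24, 6, 40, 38, 37, 13])
= 24 + list_sum([6, 40, 38, 37, 13])
= 24 + 6 + list_sum([40, 38, 37, 13])
= 24 + 6 + 40 + list_sum([38, 37, 13])
= 24 + 6 + 40 + 38 + list_sum([37, 13])
= 24 + 6 + 40 + 38 + 37 + list_sum([13])
= 24 + 6 + 40 + 38 + 37 + 13 + list_sum([])
= 24 + 6 + 40 + 38 + 37 + 13 + 0
= 158


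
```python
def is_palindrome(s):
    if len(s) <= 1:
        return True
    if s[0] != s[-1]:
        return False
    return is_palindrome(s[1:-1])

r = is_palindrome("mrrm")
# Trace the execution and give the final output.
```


is_palindrome("mrrm")
"mrrm": s[0]='m' == s[-1]='m' -> is_palindrome("rr")
"rr": s[0]='r' == s[-1]='r' -> is_palindrome("")
"": len <= 1 -> True
= True


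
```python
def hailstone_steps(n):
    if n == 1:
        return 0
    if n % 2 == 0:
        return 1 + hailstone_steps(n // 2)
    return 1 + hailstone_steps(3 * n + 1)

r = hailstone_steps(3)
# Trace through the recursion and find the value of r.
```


hailstone_steps(3)
3 is odd -> 3*3+1 = 10 -> hailstone_steps(10)
10 is even -> hailstone_steps(5)
5 is odd -> 3*5+1 = 16 -> hailstone_steps(16)
16 is even -> hailstone_steps(8)
8 is even -> hailstone_steps(4)
4 is even -> hailstone_steps(2)
2 is even -> hailstone_steps(1)
Reached 1 after 7 steps
= 7


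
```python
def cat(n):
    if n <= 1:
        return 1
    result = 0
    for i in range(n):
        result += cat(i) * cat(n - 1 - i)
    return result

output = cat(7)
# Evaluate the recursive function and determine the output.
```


cat(7)
= sum of cat(i) * cat(7-1-i) for i in 0..6
First compute sub-values bottom-up:
  cat(0) = 1, cat(1) = 1
  cat(2) = 1*1 + 1*1 = 2
  cat(3) = 1*2 + 1*1 + 2*1 = 5
  cat(4) = 1*5 + 1*2 + 2*1 + 5*1 = 14
  cat(5) = 1*14 + 1*5 + 2*2 + 5*1 + 14*1 = 42
  cat(6) = 1*42 + 1*14 + 2*5 + 5*2 + 14*1 + 42*1 = 132
Now cat(7):
  cat(0)*cat(6) = 1*132 = 132
  cat(1)*cat(5) = 1*42 = 42
  cat(2)*cat(4) = 2*14 = 28
  cat(3)*cat(3) = 5*5 = 25
  cat(4)*cat(2) = 14*2 = 28
  cat(5)*cat(1) = 42*1 = 42
  cat(6)*cat(0) = 132*1 = 132
= 132 + 42 + 28 + 25 + 28 + 42 + 132
= 429


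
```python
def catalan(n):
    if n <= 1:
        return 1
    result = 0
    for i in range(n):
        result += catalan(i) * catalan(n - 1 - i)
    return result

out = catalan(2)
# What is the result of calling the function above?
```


catalan(2)
= sum of catalan(i) * catalan(2-1-i) for i in 0..1
  catalan(0)*catalan(1) = 1*1 = 1
  catalan(1)*catalan(0) = 1*1 = 1
= 1 + 1
= 2


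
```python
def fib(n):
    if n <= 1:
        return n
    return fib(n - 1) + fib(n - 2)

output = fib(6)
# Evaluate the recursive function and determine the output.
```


fib(6)
= fib(5) + fib(4)
= (fib(4) + fib(3)) + fib(4)
Computing bottom-up: fib(0)=0, fib(1)=1, fib(2)=1, fib(3)=2, fib(4)=3, fib(5)=5, fib(6)=8
= 8


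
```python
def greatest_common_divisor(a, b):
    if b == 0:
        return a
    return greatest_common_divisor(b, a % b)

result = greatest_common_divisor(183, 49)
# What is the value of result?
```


greatest_common_divisor(183, 49)
= greatest_common_divisor(49, 183 % 49) = greatest_common_divisor(49, 36)
= greatest_common_divisor(36, 49 % 36) = greatest_common_divisor(36, 13)
= greatest_common_divisor(13, 36 % 13) = greatest_common_divisor(13, 10)
= greatest_common_divisor(10, 13 % 10) = greatest_common_divisor(10, 3)
= greatest_common_divisor(3, 10 % 3) = greatest_common_divisor(3, 1)
= greatest_common_divisor(1, 3 % 1) = greatest_common_divisor(1, 0)
b == 0, return a = 1


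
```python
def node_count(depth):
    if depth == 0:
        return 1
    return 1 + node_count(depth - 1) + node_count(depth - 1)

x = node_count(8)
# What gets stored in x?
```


node_count(8)
= 1 + node_count(7) + node_count(7)
= 1 + 2 * node_count(7)
node_count(k) = 2^(k+1) - 1
node_count(0) = 1
node_count(1) = 3
node_count(2) = 7
node_count(3) = 15
node_count(4) = 31
node_count(8) = 2^9 - 1 = 511


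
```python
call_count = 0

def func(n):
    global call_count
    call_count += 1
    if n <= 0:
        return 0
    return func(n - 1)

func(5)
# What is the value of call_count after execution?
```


func(5) calls func(4) calls ... calls func(0)
Total calls: 5 + 1 (for base case) = 6


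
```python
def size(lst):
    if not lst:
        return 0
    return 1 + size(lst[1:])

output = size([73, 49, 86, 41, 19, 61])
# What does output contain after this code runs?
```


size([73, 49, 86, 41, 19, 61])
= 1 + size([49, 86, 41, 19, 61])
= 1 + 1 + size([86, 41, 19, 61])
= 1 + 1 + 1 + size([41, 19, 61])
= 1 + 1 + 1 + 1 + size([19, 61])
= 1 + 1 + 1 + 1 + 1 + size([61])
= 1 + 1 + 1 + 1 + 1 + 1 + size([])
= 1 + 1 + 1 + 1 + 1 + 1 + 0
= 6


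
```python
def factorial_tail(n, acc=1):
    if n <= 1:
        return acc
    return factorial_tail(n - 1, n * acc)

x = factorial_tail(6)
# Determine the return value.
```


factorial_tail(6, 1)
= factorial_tail(5, 6 * 1) = factorial_tail(5, 6)
= factorial_tail(4, 5 * 6) = factorial_tail(4, 30)
= factorial_tail(3, 4 * 30) = factorial_tail(3, 120)
= factorial_tail(2, 3 * 120) = factorial_tail(2, 360)
= factorial_tail(1, 2 * 360) = factorial_tail(1, 720)
n <= 1, return acc = 720


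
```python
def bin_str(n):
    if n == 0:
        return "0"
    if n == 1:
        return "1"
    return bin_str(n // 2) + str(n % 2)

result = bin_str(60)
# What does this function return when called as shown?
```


bin_str(60)
= bin_str(30) + "0"
= bin_str(15) + "0" + "0"
= bin_str(7) + "1" + "0" + "0"
= bin_str(3) + "1" + "1" + "0" + "0"
= bin_str(1) + "1" + "1" + "1" + "0" + "0"
= "1" + "1" + "1" + "1" + "0" + "0"
= "111100"


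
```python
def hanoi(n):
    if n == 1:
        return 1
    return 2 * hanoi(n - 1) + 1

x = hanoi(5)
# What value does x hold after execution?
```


hanoi(5)
= 2 * hanoi(4) + 1
= 2 * (2 * hanoi(3) + 1) + 1
= 2 * (2 * (2 * hanoi(2) + 1) + 1) + 1
= 2 * (2 * (2 * (2 * hanoi(1) + 1) + 1) + 1) + 1
Now compute bottom-up:
hanoi(1) = 1
hanoi(2) = 2 * 1 + 1 = 3
hanoi(3) = 2 * 3 + 1 = 7
hanoi(4) = 2 * 7 + 1 = 15
hanoi(5) = 2 * 15 + 1 = 31
= 31


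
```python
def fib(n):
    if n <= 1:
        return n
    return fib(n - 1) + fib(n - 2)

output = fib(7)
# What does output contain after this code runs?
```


fib(7)
= fib(6) + fib(5)
= (fib(5) + fib(4)) + fib(5)
Computing bottom-up: fib(0)=0, fib(1)=1, fib(2)=1, fib(3)=2, fib(4)=3, fib(5)=5, fib(6)=8, fib(7)=13
= 13


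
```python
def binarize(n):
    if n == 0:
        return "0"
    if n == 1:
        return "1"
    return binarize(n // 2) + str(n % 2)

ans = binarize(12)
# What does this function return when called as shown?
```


binarize(12)
= binarize(6) + "0"
= binarize(3) + "0" + "0"
= binarize(1) + "1" + "0" + "0"
= "1" + "1" + "0" + "0"
= "1100"


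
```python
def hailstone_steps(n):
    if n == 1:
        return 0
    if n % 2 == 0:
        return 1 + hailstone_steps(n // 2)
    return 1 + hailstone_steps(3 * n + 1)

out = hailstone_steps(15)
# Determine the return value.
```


hailstone_steps(15)
15 is odd -> 3*15+1 = 46 -> hailstone_steps(46)
46 is even -> hailstone_steps(23)
23 is odd -> 3*23+1 = 70 -> hailstone_steps(70)
70 is even -> hailstone_steps(35)
35 is odd -> 3*35+1 = 106 -> hailstone_steps(106)
106 is even -> hailstone_steps(53)
53 is odd -> 3*53+1 = 160 -> hailstone_steps(160)
160 is even -> hailstone_steps(80)
80 is even -> hailstone_steps(40)
40 is even -> hailstone_steps(20)
20 is even -> hailstone_steps(10)
10 is even -> hailstone_steps(5)
5 is odd -> 3*5+1 = 16 -> hailstone_steps(16)
16 is even -> hailstone_steps(8)
8 is even -> hailstone_steps(4)
4 is even -> hailstone_steps(2)
2 is even -> hailstone_steps(1)
Reached 1 after 17 steps
= 17


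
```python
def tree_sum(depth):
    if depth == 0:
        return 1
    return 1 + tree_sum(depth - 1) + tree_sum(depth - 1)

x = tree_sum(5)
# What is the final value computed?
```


tree_sum(5)
= 1 + tree_sum(4) + tree_sum(4)
= 1 + 2 * tree_sum(4)
tree_sum(k) = 2^(k+1) - 1
tree_sum(0) = 1
tree_sum(1) = 3
tree_sum(2) = 7
tree_sum(3) = 15
tree_sum(4) = 31
tree_sum(5) = 2^6 - 1 = 63


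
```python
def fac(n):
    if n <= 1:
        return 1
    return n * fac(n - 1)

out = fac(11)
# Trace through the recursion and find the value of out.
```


fac(11)
= 11 * fac(10)
= 11 * 10 * fac(9)
= 11 * 10 * 9 * fac(8)
= 11 * 10 * 9 * 8 * fac(7)
= 11 * 10 * 9 * 8 * 7 * fac(6)
= 11 * 10 * 9 * 8 * 7 * 6 * fac(5)
= 11 * 10 * 9 * 8 * 7 * 6 * 5 * fac(4)
= 11 * 10 * 9 * 8 * 7 * 6 * 5 * 4 * fac(3)
= 11 * 10 * 9 * 8 * 7 * 6 * 5 * 4 * 3 * fac(2)
= 11 * 10 * 9 * 8 * 7 * 6 * 5 * 4 * 3 * 2 * fac(1)
= 11 * 10 * 9 * 8 * 7 * 6 * 5 * 4 * 3 * 2 * 1
= 39916800


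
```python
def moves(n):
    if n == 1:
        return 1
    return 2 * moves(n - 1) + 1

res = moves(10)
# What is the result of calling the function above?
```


moves(10)
= 2 * moves(9) + 1
= 2 * (2 * moves(8) + 1) + 1
= 2 * (2 * (2 * moves(7) + 1) + 1) + 1
= 2 * (2 * (2 * (2 * moves(6) + 1) + 1) + 1) + 1
= 2 * (2 * (2 * (2 * (2 * moves(5) + 1) + 1) + 1) + 1) + 1
= 2 * (2 * (2 * (2 * (2 * (2 * moves(4) + 1) + 1) + 1) + 1) + 1) + 1
= 2 * (2 * (2 * (2 * (2 * (2 * (2 * moves(3) + 1) + 1) + 1) + 1) + 1) + 1) + 1
= 2 * (2 * (2 * (2 * (2 * (2 * (2 * (2 * moves(2) + 1) + 1) + 1) + 1) + 1) + 1) + 1) + 1
= 2 * (2 * (2 * (2 * (2 * (2 * (2 * (2 * (2 * moves(1) + 1) + 1) + 1) + 1) + 1) + 1) + 1) + 1) + 1
Now compute bottom-up:
moves(1) = 1
moves(2) = 2 * 1 + 1 = 3
moves(3) = 2 * 3 + 1 = 7
moves(4) = 2 * 7 + 1 = 15
moves(5) = 2 * 15 + 1 = 31
moves(6) = 2 * 31 + 1 = 63
moves(7) = 2 * 63 + 1 = 127
moves(8) = 2 * 127 + 1 = 255
moves(9) = 2 * 255 + 1 = 511
moves(10) = 2 * 511 + 1 = 1023
= 1023


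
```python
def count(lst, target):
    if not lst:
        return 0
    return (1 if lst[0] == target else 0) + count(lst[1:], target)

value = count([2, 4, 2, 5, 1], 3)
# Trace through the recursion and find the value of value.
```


count([2, 4, 2, 5, 1], 3)
lst[0]=2 != 3: 0 + count([4, 2, 5, 1], 3)
lst[0]=4 != 3: 0 + count([2, 5, 1], 3)
lst[0]=2 != 3: 0 + count([5, 1], 3)
lst[0]=5 != 3: 0 + count([1], 3)
lst[0]=1 != 3: 0 + count([], 3)
= 0


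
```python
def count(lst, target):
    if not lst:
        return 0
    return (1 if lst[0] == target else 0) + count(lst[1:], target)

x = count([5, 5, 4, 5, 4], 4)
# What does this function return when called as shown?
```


count([5, 5, 4, 5, 4], 4)
lst[0]=5 != 4: 0 + count([5, 4, 5, 4], 4)
lst[0]=5 != 4: 0 + count([4, 5, 4], 4)
lst[0]=4 == 4: 1 + count([5, 4], 4)
lst[0]=5 != 4: 0 + count([4], 4)
lst[0]=4 == 4: 1 + count([], 4)
= 2


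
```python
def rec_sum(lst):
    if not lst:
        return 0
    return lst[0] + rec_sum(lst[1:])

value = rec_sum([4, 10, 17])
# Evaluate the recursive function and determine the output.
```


rec_sum([4, 10, 17])
= 4 + rec_sum([10, 17])
= 4 + 10 + rec_sum([17])
= 4 + 10 + 17 + rec_sum([])
= 4 + 10 + 17 + 0
= 31


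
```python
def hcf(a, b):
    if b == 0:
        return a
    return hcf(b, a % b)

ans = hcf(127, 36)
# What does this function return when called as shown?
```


hcf(127, 36)
= hcf(36, 127 % 36) = hcf(36, 19)
= hcf(19, 36 % 19) = hcf(19, 17)
= hcf(17, 19 % 17) = hcf(17, 2)
= hcf(2, 17 % 2) = hcf(2, 1)
= hcf(1, 2 % 1) = hcf(1, 0)
b == 0, return a = 1


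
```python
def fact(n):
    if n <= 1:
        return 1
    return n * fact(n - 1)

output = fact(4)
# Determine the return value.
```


fact(4)
= 4 * fact(3)
= 4 * 3 * fact(2)
= 4 * 3 * 2 * fact(1)
= 4 * 3 * 2 * 1
= 24


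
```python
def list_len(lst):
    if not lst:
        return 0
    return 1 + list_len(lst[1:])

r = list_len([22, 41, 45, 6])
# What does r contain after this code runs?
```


list_len([22, 41, 45, 6])
= 1 + list_len([41, 45, 6])
= 1 + 1 + list_len([45, 6])
= 1 + 1 + 1 + list_len([6])
= 1 + 1 + 1 + 1 + list_len([])
= 1 + 1 + 1 + 1 + 0
= 4


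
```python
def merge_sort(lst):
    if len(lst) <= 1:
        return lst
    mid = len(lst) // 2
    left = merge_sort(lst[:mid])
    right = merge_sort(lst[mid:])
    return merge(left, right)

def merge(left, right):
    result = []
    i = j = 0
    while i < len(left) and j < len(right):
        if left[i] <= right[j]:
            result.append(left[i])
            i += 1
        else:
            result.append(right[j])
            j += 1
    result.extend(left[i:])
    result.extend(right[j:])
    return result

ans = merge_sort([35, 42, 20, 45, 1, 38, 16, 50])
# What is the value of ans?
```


merge_sort([35, 42, 20, 45, 1, 38, 16, 50])
Split into [35, 42, 20, 45] and [1, 38, 16, 50]
Left sorted: [20, 35, 42, 45]
Right sorted: [1, 16, 38, 50]
Merge [20, 35, 42, 45] and [1, 16, 38, 50]
= [1, 16, 20, 35, 38, 42, 45, 50]


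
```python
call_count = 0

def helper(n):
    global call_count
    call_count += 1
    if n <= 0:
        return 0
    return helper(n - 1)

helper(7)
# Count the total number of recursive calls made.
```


helper(7) calls helper(6) calls ... calls helper(0)
Total calls: 7 + 1 (for base case) = 8


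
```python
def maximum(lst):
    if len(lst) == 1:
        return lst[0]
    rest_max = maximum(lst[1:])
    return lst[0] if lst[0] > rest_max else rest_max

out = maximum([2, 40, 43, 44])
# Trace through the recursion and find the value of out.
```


maximum([2, 40, 43, 44])
= compare 2 with maximum([40, 43, 44])
= compare 40 with maximum([43, 44])
= compare 43 with maximum([44])
Base: maximum([44]) = 44
compare 43 with 44: max = 44
compare 40 with 44: max = 44
compare 2 with 44: max = 44
= 44


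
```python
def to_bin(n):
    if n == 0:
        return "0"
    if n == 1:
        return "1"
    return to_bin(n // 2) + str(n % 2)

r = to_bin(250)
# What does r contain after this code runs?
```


to_bin(250)
= to_bin(125) + "0"
= to_bin(62) + "1" + "0"
= to_bin(31) + "0" + "1" + "0"
= to_bin(15) + "1" + "0" + "1" + "0"
= to_bin(7) + "1" + "1" + "0" + "1" + "0"
= to_bin(3) + "1" + "1" + "1" + "0" + "1" + "0"
= to_bin(1) + "1" + "1" + "1" + "1" + "0" + "1" + "0"
= "1" + "1" + "1" + "1" + "1" + "0" + "1" + "0"
= "11111010"


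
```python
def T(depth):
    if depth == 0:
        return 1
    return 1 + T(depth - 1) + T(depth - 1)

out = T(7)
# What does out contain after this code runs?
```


T(7)
= 1 + T(6) + T(6)
= 1 + 2 * T(6)
T(k) = 2^(k+1) - 1
T(0) = 1
T(1) = 3
T(2) = 7
T(3) = 15
T(4) = 31
T(7) = 2^8 - 1 = 255


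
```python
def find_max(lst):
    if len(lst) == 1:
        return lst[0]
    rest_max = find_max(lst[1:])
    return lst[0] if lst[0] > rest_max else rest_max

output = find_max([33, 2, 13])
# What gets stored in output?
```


find_max([33, 2, 13])
= compare 33 with find_max([2, 13])
= compare 2 with find_max([13])
Base: find_max([13]) = 13
compare 2 with 13: max = 13
compare 33 with 13: max = 33
= 33


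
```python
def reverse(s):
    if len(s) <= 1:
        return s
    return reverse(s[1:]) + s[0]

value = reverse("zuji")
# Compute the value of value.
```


reverse("zuji")
= reverse("uji") + "z"
= reverse("ji") + "u" + "z"
= reverse("i") + "j" + "u" + "z"
= "i" + "j" + "u" + "z"
= "ijuz"


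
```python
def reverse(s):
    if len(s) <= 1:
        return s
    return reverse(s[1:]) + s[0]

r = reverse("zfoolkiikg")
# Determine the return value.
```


reverse("zfoolkiikg")
= reverse("foolkiikg") + "z"
= reverse("oolkiikg") + "f" + "z"
= reverse("olkiikg") + "o" + "f" + "z"
= reverse("lkiikg") + "o" + "o" + "f" + "z"
= reverse("kiikg") + "l" + "o" + "o" + "f" + "z"
= reverse("iikg") + "k" + "l" + "o" + "o" + "f" + "z"
= reverse("ikg") + "i" + "k" + "l" + "o" + "o" + "f" + "z"
= reverse("kg") + "i" + "i" + "k" + "l" + "o" + "o" + "f" + "z"
= reverse("g") + "k" + "i" + "i" + "k" + "l" + "o" + "o" + "f" + "z"
= "g" + "k" + "i" + "i" + "k" + "l" + "o" + "o" + "f" + "z"
= "gkiikloofz"


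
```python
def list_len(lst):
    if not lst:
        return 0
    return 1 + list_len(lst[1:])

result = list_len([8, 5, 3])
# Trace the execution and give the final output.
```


list_len([8, 5, 3])
= 1 + list_len([5, 3])
= 1 + 1 + list_len([3])
= 1 + 1 + 1 + list_len([])
= 1 + 1 + 1 + 0
= 3


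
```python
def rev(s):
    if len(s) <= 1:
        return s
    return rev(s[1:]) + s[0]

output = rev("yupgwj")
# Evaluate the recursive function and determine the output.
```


rev("yupgwj")
= rev("upgwj") + "y"
= rev("pgwj") + "u" + "y"
= rev("gwj") + "p" + "u" + "y"
= rev("wj") + "g" + "p" + "u" + "y"
= rev("j") + "w" + "g" + "p" + "u" + "y"
= "j" + "w" + "g" + "p" + "u" + "y"
= "jwgpuy"


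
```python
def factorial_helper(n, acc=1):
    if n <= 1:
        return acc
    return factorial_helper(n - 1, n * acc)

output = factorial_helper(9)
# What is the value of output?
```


factorial_helper(9, 1)
= factorial_helper(8, 9 * 1) = factorial_helper(8, 9)
= factorial_helper(7, 8 * 9) = factorial_helper(7, 72)
= factorial_helper(6, 7 * 72) = factorial_helper(6, 504)
= factorial_helper(5, 6 * 504) = factorial_helper(5, 3024)
= factorial_helper(4, 5 * 3024) = factorial_helper(4, 15120)
= factorial_helper(3, 4 * 15120) = factorial_helper(3, 60480)
= factorial_helper(2, 3 * 60480) = factorial_helper(2, 181440)
= factorial_helper(1, 2 * 181440) = factorial_helper(1, 362880)
n <= 1, return acc = 362880


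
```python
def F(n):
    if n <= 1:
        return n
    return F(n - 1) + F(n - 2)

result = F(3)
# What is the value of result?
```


F(3)
= F(2) + F(1)
Computing bottom-up: F(0)=0, F(1)=1, F(2)=1, F(3)=2
= 2


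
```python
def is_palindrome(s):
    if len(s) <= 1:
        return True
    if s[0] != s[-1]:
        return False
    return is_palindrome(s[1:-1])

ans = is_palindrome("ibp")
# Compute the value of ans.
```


is_palindrome("ibp")
"ibp": s[0]='i' != s[-1]='p' -> False
= False


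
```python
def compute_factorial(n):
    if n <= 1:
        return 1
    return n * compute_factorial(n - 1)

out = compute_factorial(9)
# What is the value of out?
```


compute_factorial(9)
= 9 * compute_factorial(8)
= 9 * 8 * compute_factorial(7)
= 9 * 8 * 7 * compute_factorial(6)
= 9 * 8 * 7 * 6 * compute_factorial(5)
= 9 * 8 * 7 * 6 * 5 * compute_factorial(4)
= 9 * 8 * 7 * 6 * 5 * 4 * compute_factorial(3)
= 9 * 8 * 7 * 6 * 5 * 4 * 3 * compute_factorial(2)
= 9 * 8 * 7 * 6 * 5 * 4 * 3 * 2 * compute_factorial(1)
= 9 * 8 * 7 * 6 * 5 * 4 * 3 * 2 * 1
= 362880


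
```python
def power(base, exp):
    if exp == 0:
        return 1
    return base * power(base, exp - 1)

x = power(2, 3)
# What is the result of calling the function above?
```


power(2, 3)
= 2 * power(2, 2)
= 2 * 2 * power(2, 1)
= 2 * 2 * 2 * power(2, 0)
= 2 * 2 * 2 * 1
= 8


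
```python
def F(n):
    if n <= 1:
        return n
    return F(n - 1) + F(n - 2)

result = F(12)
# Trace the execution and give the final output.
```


F(12)
= F(11) + F(10)
= (F(10) + F(9)) + F(10)
Computing bottom-up: F(0)=0, F(1)=1, F(2)=1, F(3)=2, F(4)=3, F(5)=5, F(6)=8, F(7)=13, F(8)=21, F(9)=34, F(10)=55, F(11)=89, F(12)=144
= 144


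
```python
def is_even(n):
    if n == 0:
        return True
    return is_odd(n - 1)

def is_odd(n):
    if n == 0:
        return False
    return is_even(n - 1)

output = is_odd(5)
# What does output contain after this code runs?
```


is_odd(5)
= is_even(4)
= is_odd(3)
= is_even(2)
= is_odd(1)
= is_even(0)
n == 0: return True
= True


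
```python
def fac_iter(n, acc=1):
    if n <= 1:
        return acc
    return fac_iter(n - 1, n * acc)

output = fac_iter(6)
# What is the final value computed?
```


fac_iter(6, 1)
= fac_iter(5, 6 * 1) = fac_iter(5, 6)
= fac_iter(4, 5 * 6) = fac_iter(4, 30)
= fac_iter(3, 4 * 30) = fac_iter(3, 120)
= fac_iter(2, 3 * 120) = fac_iter(2, 360)
= fac_iter(1, 2 * 360) = fac_iter(1, 720)
n <= 1, return acc = 720


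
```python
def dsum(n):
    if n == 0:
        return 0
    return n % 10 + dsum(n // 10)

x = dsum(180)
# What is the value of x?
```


dsum(180)
= 0 + dsum(18)
= 0 + 8 + dsum(1)
= 0 + 8 + 1 + dsum(0)
= 0 + 8 + 1 + 0
= 9


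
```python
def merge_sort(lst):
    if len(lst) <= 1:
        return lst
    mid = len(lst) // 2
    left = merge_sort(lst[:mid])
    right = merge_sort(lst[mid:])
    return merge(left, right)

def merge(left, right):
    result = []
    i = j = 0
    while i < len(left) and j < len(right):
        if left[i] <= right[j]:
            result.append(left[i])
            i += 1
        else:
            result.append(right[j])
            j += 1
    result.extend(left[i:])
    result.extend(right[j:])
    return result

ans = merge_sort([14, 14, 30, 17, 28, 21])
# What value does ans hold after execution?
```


merge_sort([14, 14, 30, 17, 28, 21])
Split into [14, 14, 30] and [17, 28, 21]
Left sorted: [14, 14, 30]
Right sorted: [17, 21, 28]
Merge [14, 14, 30] and [17, 21, 28]
= [14, 14, 17, 21, 28, 30]


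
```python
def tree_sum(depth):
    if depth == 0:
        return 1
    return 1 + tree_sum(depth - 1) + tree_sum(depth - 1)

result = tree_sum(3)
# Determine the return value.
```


tree_sum(3)
= 1 + tree_sum(2) + tree_sum(2)
= 1 + 2 * tree_sum(2)
tree_sum(k) = 2^(k+1) - 1
tree_sum(0) = 1
tree_sum(1) = 3
tree_sum(2) = 7
tree_sum(3) = 15
tree_sum(3) = 2^4 - 1 = 15


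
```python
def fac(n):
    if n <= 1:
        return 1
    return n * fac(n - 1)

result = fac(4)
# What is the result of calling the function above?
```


fac(4)
= 4 * fac(3)
= 4 * 3 * fac(2)
= 4 * 3 * 2 * fac(1)
= 4 * 3 * 2 * 1
= 24


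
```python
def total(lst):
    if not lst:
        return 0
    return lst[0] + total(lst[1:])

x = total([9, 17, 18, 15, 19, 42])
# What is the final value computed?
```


total([9, 17, 18, 15, 19, 42])
= 9 + total([17, 18, 15, 19, 42])
= 9 + 17 + total([18, 15, 19, 42])
= 9 + 17 + 18 + total([15, 19, 42])
= 9 + 17 + 18 + 15 + total([19, 42])
= 9 + 17 + 18 + 15 + 19 + total([42])
= 9 + 17 + 18 + 15 + 19 + 42 + total([])
= 9 + 17 + 18 + 15 + 19 + 42 + 0
= 120


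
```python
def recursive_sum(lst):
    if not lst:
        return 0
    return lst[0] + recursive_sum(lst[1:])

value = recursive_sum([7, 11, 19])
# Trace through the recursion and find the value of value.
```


recursive_sum([7, 11, 19])
= 7 + recursive_sum([11, 19])
= 7 + 11 + recursive_sum([19])
= 7 + 11 + 19 + recursive_sum([])
= 7 + 11 + 19 + 0
= 37


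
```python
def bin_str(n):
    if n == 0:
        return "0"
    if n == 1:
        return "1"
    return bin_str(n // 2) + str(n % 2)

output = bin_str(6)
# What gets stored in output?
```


bin_str(6)
= bin_str(3) + "0"
= bin_str(1) + "1" + "0"
= "1" + "1" + "0"
= "110"


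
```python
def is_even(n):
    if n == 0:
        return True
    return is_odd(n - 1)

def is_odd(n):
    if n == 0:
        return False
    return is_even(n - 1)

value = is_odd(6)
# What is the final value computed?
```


is_odd(6)
= is_even(5)
= is_odd(4)
= is_even(3)
= is_odd(2)
= is_even(1)
= is_odd(0)
n == 0: return False
= False


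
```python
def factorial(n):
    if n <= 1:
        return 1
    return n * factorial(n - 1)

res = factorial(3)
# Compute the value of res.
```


factorial(3)
= 3 * factorial(2)
= 3 * 2 * factorial(1)
= 3 * 2 * 1
= 6


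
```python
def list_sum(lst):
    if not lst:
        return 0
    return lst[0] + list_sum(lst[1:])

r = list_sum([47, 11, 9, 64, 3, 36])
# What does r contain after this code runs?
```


list_sum([47, 11, 9, 64, 3, 36])
= 47 + list_sum([11, 9, 64, 3, 36])
= 47 + 11 + list_sum([9, 64, 3, 36])
= 47 + 11 + 9 + list_sum([64, 3, 36])
= 47 + 11 + 9 + 64 + list_sum([3, 36])
= 47 + 11 + 9 + 64 + 3 + list_sum([36])
= 47 + 11 + 9 + 64 + 3 + 36 + list_sum([])
= 47 + 11 + 9 + 64 + 3 + 36 + 0
= 170


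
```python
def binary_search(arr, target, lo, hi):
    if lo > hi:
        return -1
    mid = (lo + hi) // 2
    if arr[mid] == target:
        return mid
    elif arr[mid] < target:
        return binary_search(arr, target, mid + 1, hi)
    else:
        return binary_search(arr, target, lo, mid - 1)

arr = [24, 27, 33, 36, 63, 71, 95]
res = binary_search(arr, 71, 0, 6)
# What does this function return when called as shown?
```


binary_search(arr, 71, 0, 6)
lo=0, hi=6, mid=3, arr[mid]=36
36 < 71, search right half
lo=4, hi=6, mid=5, arr[mid]=71
arr[5] == 71, found at index 5
= 5


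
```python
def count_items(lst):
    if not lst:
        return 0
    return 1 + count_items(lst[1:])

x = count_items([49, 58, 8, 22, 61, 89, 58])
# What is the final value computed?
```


count_items([49, 58, 8, 22, 61, 89, 58])
= 1 + count_items([58, 8, 22, 61, 89, 58])
= 1 + 1 + count_items([8, 22, 61, 89, 58])
= 1 + 1 + 1 + count_items([22, 61, 89, 58])
= 1 + 1 + 1 + 1 + count_items([61, 89, 58])
= 1 + 1 + 1 + 1 + 1 + count_items([89, 58])
= 1 + 1 + 1 + 1 + 1 + 1 + count_items([58])
= 1 + 1 + 1 + 1 + 1 + 1 + 1 + count_items([])
= 1 + 1 + 1 + 1 + 1 + 1 + 1 + 0
= 7


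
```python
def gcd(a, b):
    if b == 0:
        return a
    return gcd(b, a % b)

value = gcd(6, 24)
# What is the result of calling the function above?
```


gcd(6, 24)
= gcd(24, 6 % 24) = gcd(24, 6)
= gcd(6, 24 % 6) = gcd(6, 0)
b == 0, return a = 6


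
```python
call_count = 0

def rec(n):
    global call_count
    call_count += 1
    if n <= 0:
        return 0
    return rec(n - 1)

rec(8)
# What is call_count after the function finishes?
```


rec(8) calls rec(7) calls ... calls rec(0)
Total calls: 8 + 1 (for base case) = 9


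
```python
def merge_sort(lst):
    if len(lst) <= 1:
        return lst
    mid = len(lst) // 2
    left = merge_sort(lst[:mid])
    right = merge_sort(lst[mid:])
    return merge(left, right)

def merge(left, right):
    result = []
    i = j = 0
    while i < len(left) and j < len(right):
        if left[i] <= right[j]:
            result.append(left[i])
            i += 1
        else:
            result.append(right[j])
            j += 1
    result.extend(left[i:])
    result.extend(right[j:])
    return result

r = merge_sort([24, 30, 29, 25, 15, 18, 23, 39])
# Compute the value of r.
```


merge_sort([24, 30, 29, 25, 15, 18, 23, 39])
Split into [24, 30, 29, 25] and [15, 18, 23, 39]
Left sorted: [24, 25, 29, 30]
Right sorted: [15, 18, 23, 39]
Merge [24, 25, 29, 30] and [15, 18, 23, 39]
= [15, 18, 23, 24, 25, 29, 30, 39]


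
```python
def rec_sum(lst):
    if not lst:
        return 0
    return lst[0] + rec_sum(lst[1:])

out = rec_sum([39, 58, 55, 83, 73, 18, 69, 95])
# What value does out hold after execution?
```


rec_sum([39, 58, 55, 83, 73, 18, 69, 95])
= 39 + rec_sum([58, 55, 83, 73, 18, 69, 95])
= 39 + 58 + rec_sum([55, 83, 73, 18, 69, 95])
= 39 + 58 + 55 + rec_sum([83, 73, 18, 69, 95])
= 39 + 58 + 55 + 83 + rec_sum([73, 18, 69, 95])
= 39 + 58 + 55 + 83 + 73 + rec_sum([18, 69, 95])
= 39 + 58 + 55 + 83 + 73 + 18 + rec_sum([69, 95])
= 39 + 58 + 55 + 83 + 73 + 18 + 69 + rec_sum([95])
= 39 + 58 + 55 + 83 + 73 + 18 + 69 + 95 + rec_sum([])
= 39 + 58 + 55 + 83 + 73 + 18 + 69 + 95 + 0
= 490


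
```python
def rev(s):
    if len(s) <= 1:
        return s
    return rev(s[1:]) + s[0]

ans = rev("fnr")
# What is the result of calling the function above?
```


rev("fnr")
= rev("nr") + "f"
= rev("r") + "n" + "f"
= "r" + "n" + "f"
= "rnf"


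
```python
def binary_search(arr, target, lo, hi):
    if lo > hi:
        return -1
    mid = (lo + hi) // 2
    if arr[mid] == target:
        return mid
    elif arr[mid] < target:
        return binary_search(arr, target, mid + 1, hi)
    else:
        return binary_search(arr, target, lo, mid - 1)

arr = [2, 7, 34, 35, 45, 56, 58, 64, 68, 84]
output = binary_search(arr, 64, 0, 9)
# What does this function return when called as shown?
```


binary_search(arr, 64, 0, 9)
lo=0, hi=9, mid=4, arr[mid]=45
45 < 64, search right half
lo=5, hi=9, mid=7, arr[mid]=64
arr[7] == 64, found at index 7
= 7


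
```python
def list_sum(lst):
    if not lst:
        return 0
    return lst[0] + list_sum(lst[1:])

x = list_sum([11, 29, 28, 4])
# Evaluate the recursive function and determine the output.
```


list_sum([11, 29, 28, 4])
= 11 + list_sum([29, 28, 4])
= 11 + 29 + list_sum([28, 4])
= 11 + 29 + 28 + list_sum([4])
= 11 + 29 + 28 + 4 + list_sum([])
= 11 + 29 + 28 + 4 + 0
= 72


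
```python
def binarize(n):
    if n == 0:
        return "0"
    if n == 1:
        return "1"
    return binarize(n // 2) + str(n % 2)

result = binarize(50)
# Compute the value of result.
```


binarize(50)
= binarize(25) + "0"
= binarize(12) + "1" + "0"
= binarize(6) + "0" + "1" + "0"
= binarize(3) + "0" + "0" + "1" + "0"
= binarize(1) + "1" + "0" + "0" + "1" + "0"
= "1" + "1" + "0" + "0" + "1" + "0"
= "110010"


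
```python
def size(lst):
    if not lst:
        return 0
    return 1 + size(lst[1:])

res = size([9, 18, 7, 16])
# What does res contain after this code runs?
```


size([9, 18, 7, 16])
= 1 + size([18, 7, 16])
= 1 + 1 + size([7, 16])
= 1 + 1 + 1 + size([16])
= 1 + 1 + 1 + 1 + size([])
= 1 + 1 + 1 + 1 + 0
= 4


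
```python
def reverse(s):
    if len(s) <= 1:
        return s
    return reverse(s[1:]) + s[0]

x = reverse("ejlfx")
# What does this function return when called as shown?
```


reverse("ejlfx")
= reverse("jlfx") + "e"
= reverse("lfx") + "j" + "e"
= reverse("fx") + "l" + "j" + "e"
= reverse("x") + "f" + "l" + "j" + "e"
= "x" + "f" + "l" + "j" + "e"
= "xflje"


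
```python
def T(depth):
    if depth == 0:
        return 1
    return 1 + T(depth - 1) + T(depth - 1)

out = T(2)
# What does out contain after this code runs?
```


T(2)
= 1 + T(1) + T(1)
= 1 + 2 * T(1)
T(k) = 2^(k+1) - 1
T(0) = 1
T(1) = 3
T(2) = 7
T(2) = 2^3 - 1 = 7


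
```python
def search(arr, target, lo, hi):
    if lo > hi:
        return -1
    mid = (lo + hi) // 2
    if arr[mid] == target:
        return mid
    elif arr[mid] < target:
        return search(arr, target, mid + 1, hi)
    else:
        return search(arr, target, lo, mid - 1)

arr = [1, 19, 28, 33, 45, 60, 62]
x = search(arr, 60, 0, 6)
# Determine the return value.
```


search(arr, 60, 0, 6)
lo=0, hi=6, mid=3, arr[mid]=33
33 < 60, search right half
lo=4, hi=6, mid=5, arr[mid]=60
arr[5] == 60, found at index 5
= 5


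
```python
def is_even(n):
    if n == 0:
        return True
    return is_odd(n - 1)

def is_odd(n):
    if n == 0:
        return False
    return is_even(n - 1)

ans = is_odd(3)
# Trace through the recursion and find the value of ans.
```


is_odd(3)
= is_even(2)
= is_odd(1)
= is_even(0)
n == 0: return True
= True


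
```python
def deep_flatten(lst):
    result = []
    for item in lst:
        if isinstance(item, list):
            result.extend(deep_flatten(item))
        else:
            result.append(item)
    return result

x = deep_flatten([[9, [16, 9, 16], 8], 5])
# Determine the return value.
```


deep_flatten([[9, [16, 9, 16], 8], 5])
Processing each element:
  [9, [16, 9, 16], 8] is a list -> deep_flatten recursively -> [9, 16, 9, 16, 8]
  5 is not a list -> append 5
= [9, 16, 9, 16, 8, 5]


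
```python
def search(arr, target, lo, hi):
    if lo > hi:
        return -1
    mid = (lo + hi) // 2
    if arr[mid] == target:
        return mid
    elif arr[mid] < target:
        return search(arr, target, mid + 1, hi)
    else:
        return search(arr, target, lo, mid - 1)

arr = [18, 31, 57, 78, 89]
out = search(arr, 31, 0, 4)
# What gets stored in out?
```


search(arr, 31, 0, 4)
lo=0, hi=4, mid=2, arr[mid]=57
57 > 31, search left half
lo=0, hi=1, mid=0, arr[mid]=18
18 < 31, search right half
lo=1, hi=1, mid=1, arr[mid]=31
arr[1] == 31, found at index 1
= 1


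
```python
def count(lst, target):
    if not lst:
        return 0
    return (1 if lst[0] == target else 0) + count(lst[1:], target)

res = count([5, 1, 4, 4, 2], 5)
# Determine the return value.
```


count([5, 1, 4, 4, 2], 5)
lst[0]=5 == 5: 1 + count([1, 4, 4, 2], 5)
lst[0]=1 != 5: 0 + count([4, 4, 2], 5)
lst[0]=4 != 5: 0 + count([4, 2], 5)
lst[0]=4 != 5: 0 + count([2], 5)
lst[0]=2 != 5: 0 + count([], 5)
= 1


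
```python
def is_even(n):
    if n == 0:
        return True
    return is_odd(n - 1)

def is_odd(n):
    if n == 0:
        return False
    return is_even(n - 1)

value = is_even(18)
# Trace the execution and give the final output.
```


is_even(18)
= is_odd(17)
= is_even(16)
= is_odd(15)
= is_even(14)
= is_odd(13)
= is_even(12)
= is_odd(11)
= is_even(10)
= is_odd(9)
= is_even(8)
= is_odd(7)
= is_even(6)
= is_odd(5)
= is_even(4)
= is_odd(3)
= is_even(2)
= is_odd(1)
= is_even(0)
n == 0: return True
= True


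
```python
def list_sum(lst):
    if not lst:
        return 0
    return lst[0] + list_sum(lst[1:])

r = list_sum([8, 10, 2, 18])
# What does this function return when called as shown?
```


list_sum([8, 10, 2, 18])
= 8 + list_sum([10, 2, 18])
= 8 + 10 + list_sum([2, 18])
= 8 + 10 + 2 + list_sum([18])
= 8 + 10 + 2 + 18 + list_sum([])
= 8 + 10 + 2 + 18 + 0
= 38


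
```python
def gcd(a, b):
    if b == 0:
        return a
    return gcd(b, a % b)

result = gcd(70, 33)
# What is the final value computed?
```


gcd(70, 33)
= gcd(33, 70 % 33) = gcd(33, 4)
= gcd(4, 33 % 4) = gcd(4, 1)
= gcd(1, 4 % 1) = gcd(1, 0)
b == 0, return a = 1


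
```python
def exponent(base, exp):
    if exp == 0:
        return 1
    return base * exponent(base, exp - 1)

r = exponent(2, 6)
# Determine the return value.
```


exponent(2, 6)
= 2 * exponent(2, 5)
= 2 * 2 * exponent(2, 4)
= 2 * 2 * 2 * exponent(2, 3)
= 2 * 2 * 2 * 2 * exponent(2, 2)
= 2 * 2 * 2 * 2 * 2 * exponent(2, 1)
= 2 * 2 * 2 * 2 * 2 * 2 * exponent(2, 0)
= 2 * 2 * 2 * 2 * 2 * 2 * 1
= 64


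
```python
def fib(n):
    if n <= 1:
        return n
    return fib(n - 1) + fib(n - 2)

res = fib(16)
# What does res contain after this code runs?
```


fib(16)
= fib(15) + fib(14)
= (fib(14) + fib(13)) + fib(14)
Computing bottom-up: fib(0)=0, fib(1)=1, fib(2)=1, fib(3)=2, fib(4)=3, fib(5)=5, fib(6)=8, fib(7)=13, fib(8)=21, fib(9)=34, fib(10)=55, fib(11)=89, fib(12)=144, fib(13)=233, fib(14)=377, fib(15)=610, fib(16)=987
= 987


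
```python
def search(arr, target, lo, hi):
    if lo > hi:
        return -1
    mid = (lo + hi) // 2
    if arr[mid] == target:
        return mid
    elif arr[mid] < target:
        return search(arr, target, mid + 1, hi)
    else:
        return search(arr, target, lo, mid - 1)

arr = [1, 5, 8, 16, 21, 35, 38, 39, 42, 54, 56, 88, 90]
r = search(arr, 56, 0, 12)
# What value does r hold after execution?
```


search(arr, 56, 0, 12)
lo=0, hi=12, mid=6, arr[mid]=38
38 < 56, search right half
lo=7, hi=12, mid=9, arr[mid]=54
54 < 56, search right half
lo=10, hi=12, mid=11, arr[mid]=88
88 > 56, search left half
lo=10, hi=10, mid=10, arr[mid]=56
arr[10] == 56, found at index 10
= 10
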